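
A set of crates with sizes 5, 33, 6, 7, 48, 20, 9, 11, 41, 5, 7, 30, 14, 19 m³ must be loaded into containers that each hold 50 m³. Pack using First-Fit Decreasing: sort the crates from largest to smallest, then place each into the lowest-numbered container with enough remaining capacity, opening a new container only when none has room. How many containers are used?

Sorted descending: 48, 41, 33, 30, 20, 19, 14, 11, 9, 7, 7, 6, 5, 5.
container 1: place 48 m³, 2 m³ left
container 2: place 41 m³, 9 m³ left
container 3: place 33 m³, 17 m³ left
container 4: place 30 m³, 20 m³ left
container 4: place 20 m³, 0 m³ left
container 5: place 19 m³, 31 m³ left
container 3: place 14 m³, 3 m³ left
container 5: place 11 m³, 20 m³ left
container 2: place 9 m³, 0 m³ left
container 5: place 7 m³, 13 m³ left
container 5: place 7 m³, 6 m³ left
container 5: place 6 m³, 0 m³ left
container 6: place 5 m³, 45 m³ left
container 6: place 5 m³, 40 m³ left
Final containers: [48] [41,9] [33,14] [30,20] [19,11,7,7,6] [5,5].

6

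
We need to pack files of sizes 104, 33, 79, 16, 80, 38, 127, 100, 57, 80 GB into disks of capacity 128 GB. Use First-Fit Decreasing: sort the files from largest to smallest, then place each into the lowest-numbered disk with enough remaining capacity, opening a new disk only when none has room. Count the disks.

7

Sorted descending: 127, 104, 100, 80, 80, 79, 57, 38, 33, 16.
disk 1: place 127 GB, 1 GB left
disk 2: place 104 GB, 24 GB left
disk 3: place 100 GB, 28 GB left
disk 4: place 80 GB, 48 GB left
disk 5: place 80 GB, 48 GB left
disk 6: place 79 GB, 49 GB left
disk 7: place 57 GB, 71 GB left
disk 4: place 38 GB, 10 GB left
disk 5: place 33 GB, 15 GB left
disk 2: place 16 GB, 8 GB left
Final disks: [127] [104,16] [100] [80,38] [80,33] [79] [57].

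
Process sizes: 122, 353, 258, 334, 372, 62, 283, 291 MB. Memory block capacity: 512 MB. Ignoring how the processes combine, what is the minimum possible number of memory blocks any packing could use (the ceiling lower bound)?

Total size = 122 + 353 + 258 + 334 + 372 + 62 + 283 + 291 = 2075 MB.
⌈2075 / 512⌉ = 5.

5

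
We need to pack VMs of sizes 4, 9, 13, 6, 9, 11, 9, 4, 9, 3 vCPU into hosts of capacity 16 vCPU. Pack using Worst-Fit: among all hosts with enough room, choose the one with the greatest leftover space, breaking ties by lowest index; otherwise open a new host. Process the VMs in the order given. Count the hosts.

host 1: place 4 vCPU, 12 vCPU left
host 1: place 9 vCPU, 3 vCPU left
host 2: place 13 vCPU, 3 vCPU left
host 3: place 6 vCPU, 10 vCPU left
host 3: place 9 vCPU, 1 vCPU left
host 4: place 11 vCPU, 5 vCPU left
host 5: place 9 vCPU, 7 vCPU left
host 5: place 4 vCPU, 3 vCPU left
host 6: place 9 vCPU, 7 vCPU left
host 6: place 3 vCPU, 4 vCPU left
Final hosts: [4,9] [13] [6,9] [11] [9,4] [9,3].

6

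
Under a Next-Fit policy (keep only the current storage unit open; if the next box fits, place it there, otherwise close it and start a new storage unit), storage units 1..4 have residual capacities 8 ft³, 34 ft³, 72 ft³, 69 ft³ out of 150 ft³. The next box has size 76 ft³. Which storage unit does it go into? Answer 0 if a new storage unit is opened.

0

Next-Fit only looks at storage unit 4, which has 69 ft³ free.
76 ft³ does not fit, so a new storage unit is opened.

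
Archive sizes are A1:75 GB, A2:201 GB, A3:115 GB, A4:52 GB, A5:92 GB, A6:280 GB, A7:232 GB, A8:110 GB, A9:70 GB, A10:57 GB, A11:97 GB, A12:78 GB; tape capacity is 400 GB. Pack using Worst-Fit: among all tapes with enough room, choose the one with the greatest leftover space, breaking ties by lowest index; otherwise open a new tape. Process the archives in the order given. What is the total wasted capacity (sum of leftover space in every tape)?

141

Put A1 (75 GB) in tape 1; 325 GB remain.
Put A2 (201 GB) in tape 1; 124 GB remain.
Put A3 (115 GB) in tape 1; 9 GB remain.
Put A4 (52 GB) in tape 2; 348 GB remain.
Put A5 (92 GB) in tape 2; 256 GB remain.
Put A6 (280 GB) in tape 3; 120 GB remain.
Put A7 (232 GB) in tape 2; 24 GB remain.
Put A8 (110 GB) in tape 3; 10 GB remain.
Put A9 (70 GB) in tape 4; 330 GB remain.
Put A10 (57 GB) in tape 4; 273 GB remain.
Put A11 (97 GB) in tape 4; 176 GB remain.
Put A12 (78 GB) in tape 4; 98 GB remain.
4 tapes × 400 GB = 1600 GB; used 1459 GB; unused 141 GB.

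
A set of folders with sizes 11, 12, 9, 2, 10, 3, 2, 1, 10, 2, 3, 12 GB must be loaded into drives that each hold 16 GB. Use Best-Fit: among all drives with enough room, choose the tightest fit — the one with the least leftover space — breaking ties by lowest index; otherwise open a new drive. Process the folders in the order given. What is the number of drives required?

11 GB → drive 1 (remaining 5 GB)
12 GB → drive 2 (remaining 4 GB)
9 GB → drive 3 (remaining 7 GB)
2 GB → drive 2 (remaining 2 GB)
10 GB → drive 4 (remaining 6 GB)
3 GB → drive 1 (remaining 2 GB)
2 GB → drive 1 (remaining 0 GB)
1 GB → drive 2 (remaining 1 GB)
10 GB → drive 5 (remaining 6 GB)
2 GB → drive 4 (remaining 4 GB)
3 GB → drive 4 (remaining 1 GB)
12 GB → drive 6 (remaining 4 GB)

6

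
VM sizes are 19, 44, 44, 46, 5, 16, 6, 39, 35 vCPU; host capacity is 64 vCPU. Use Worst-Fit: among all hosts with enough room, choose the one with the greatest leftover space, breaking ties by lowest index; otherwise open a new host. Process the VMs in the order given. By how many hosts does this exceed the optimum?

0

Worst-Fit: [19,44] [44,5,6] [46,16] [39] [35] → 5 hosts.
5 VMs exceed 32 vCPU (half the capacity), and no two of those can share a host, so at least 5 hosts are needed.
So 5 is already optimal.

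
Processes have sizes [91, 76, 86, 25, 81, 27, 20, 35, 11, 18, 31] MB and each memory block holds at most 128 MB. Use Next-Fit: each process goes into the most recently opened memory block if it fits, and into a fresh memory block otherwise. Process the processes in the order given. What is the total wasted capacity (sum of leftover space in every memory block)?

91 MB → memory block 1 (remaining 37 MB)
76 MB → memory block 2 (remaining 52 MB)
86 MB → memory block 3 (remaining 42 MB)
25 MB → memory block 3 (remaining 17 MB)
81 MB → memory block 4 (remaining 47 MB)
27 MB → memory block 4 (remaining 20 MB)
20 MB → memory block 4 (remaining 0 MB)
35 MB → memory block 5 (remaining 93 MB)
11 MB → memory block 5 (remaining 82 MB)
18 MB → memory block 5 (remaining 64 MB)
31 MB → memory block 5 (remaining 33 MB)
5 memory blocks × 128 MB = 640 MB; used 501 MB; unused 139 MB.

139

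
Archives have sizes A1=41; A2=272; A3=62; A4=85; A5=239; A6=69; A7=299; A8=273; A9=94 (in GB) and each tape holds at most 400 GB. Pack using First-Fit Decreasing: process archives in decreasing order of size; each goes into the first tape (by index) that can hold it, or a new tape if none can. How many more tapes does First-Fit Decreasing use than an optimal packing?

First-Fit Decreasing: [299,94] [273,85,41] [272,69] [239,62] → 4 tapes.
Total size 1434 GB; any packing needs at least ⌈1434/400⌉ = 4 tapes.
So 4 is already optimal.

0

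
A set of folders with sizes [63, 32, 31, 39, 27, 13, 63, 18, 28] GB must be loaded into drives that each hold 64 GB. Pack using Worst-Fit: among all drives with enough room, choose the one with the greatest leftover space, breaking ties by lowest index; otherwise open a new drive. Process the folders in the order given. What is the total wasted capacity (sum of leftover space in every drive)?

drive 1: place 63 GB, 1 GB left
drive 2: place 32 GB, 32 GB left
drive 2: place 31 GB, 1 GB left
drive 3: place 39 GB, 25 GB left
drive 4: place 27 GB, 37 GB left
drive 4: place 13 GB, 24 GB left
drive 5: place 63 GB, 1 GB left
drive 3: place 18 GB, 7 GB left
drive 6: place 28 GB, 36 GB left
6 drives × 64 GB = 384 GB; used 314 GB; unused 70 GB.

70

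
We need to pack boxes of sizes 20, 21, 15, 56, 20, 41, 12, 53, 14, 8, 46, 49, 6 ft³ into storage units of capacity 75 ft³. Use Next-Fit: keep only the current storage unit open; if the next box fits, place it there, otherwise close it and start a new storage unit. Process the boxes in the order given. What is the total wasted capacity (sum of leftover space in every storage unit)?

storage unit 1: place 20 ft³, 55 ft³ left
storage unit 1: place 21 ft³, 34 ft³ left
storage unit 1: place 15 ft³, 19 ft³ left
storage unit 2: place 56 ft³, 19 ft³ left
storage unit 3: place 20 ft³, 55 ft³ left
storage unit 3: place 41 ft³, 14 ft³ left
storage unit 3: place 12 ft³, 2 ft³ left
storage unit 4: place 53 ft³, 22 ft³ left
storage unit 4: place 14 ft³, 8 ft³ left
storage unit 4: place 8 ft³, 0 ft³ left
storage unit 5: place 46 ft³, 29 ft³ left
storage unit 6: place 49 ft³, 26 ft³ left
storage unit 6: place 6 ft³, 20 ft³ left
6 storage units × 75 ft³ = 450 ft³; used 361 ft³; unused 89 ft³.

89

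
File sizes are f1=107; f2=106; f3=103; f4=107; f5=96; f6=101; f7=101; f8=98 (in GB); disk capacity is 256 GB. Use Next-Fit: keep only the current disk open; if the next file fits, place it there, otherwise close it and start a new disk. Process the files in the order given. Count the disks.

4

disk 1: place f1 (107 GB), 149 GB left
disk 1: place f2 (106 GB), 43 GB left
disk 2: place f3 (103 GB), 153 GB left
disk 2: place f4 (107 GB), 46 GB left
disk 3: place f5 (96 GB), 160 GB left
disk 3: place f6 (101 GB), 59 GB left
disk 4: place f7 (101 GB), 155 GB left
disk 4: place f8 (98 GB), 57 GB left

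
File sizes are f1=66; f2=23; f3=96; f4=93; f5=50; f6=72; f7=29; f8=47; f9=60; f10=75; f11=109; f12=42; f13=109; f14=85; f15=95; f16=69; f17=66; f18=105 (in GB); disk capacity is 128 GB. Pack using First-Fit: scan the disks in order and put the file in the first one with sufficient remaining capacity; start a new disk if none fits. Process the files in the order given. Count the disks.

13 disks

f1 (66 GB) → disk 1 (remaining 62 GB)
f2 (23 GB) → disk 1 (remaining 39 GB)
f3 (96 GB) → disk 2 (remaining 32 GB)
f4 (93 GB) → disk 3 (remaining 35 GB)
f5 (50 GB) → disk 4 (remaining 78 GB)
f6 (72 GB) → disk 4 (remaining 6 GB)
f7 (29 GB) → disk 1 (remaining 10 GB)
f8 (47 GB) → disk 5 (remaining 81 GB)
f9 (60 GB) → disk 5 (remaining 21 GB)
f10 (75 GB) → disk 6 (remaining 53 GB)
f11 (109 GB) → disk 7 (remaining 19 GB)
f12 (42 GB) → disk 6 (remaining 11 GB)
f13 (109 GB) → disk 8 (remaining 19 GB)
f14 (85 GB) → disk 9 (remaining 43 GB)
f15 (95 GB) → disk 10 (remaining 33 GB)
f16 (69 GB) → disk 11 (remaining 59 GB)
f17 (66 GB) → disk 12 (remaining 62 GB)
f18 (105 GB) → disk 13 (remaining 23 GB)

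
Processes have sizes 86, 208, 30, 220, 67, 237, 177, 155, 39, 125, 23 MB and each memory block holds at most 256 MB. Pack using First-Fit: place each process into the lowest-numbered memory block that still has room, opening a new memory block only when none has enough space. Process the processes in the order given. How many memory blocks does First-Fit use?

Put 86 MB in memory block 1; 170 MB remain.
Put 208 MB in memory block 2; 48 MB remain.
Put 30 MB in memory block 1; 140 MB remain.
Put 220 MB in memory block 3; 36 MB remain.
Put 67 MB in memory block 1; 73 MB remain.
Put 237 MB in memory block 4; 19 MB remain.
Put 177 MB in memory block 5; 79 MB remain.
Put 155 MB in memory block 6; 101 MB remain.
Put 39 MB in memory block 1; 34 MB remain.
Put 125 MB in memory block 7; 131 MB remain.
Put 23 MB in memory block 1; 11 MB remain.
Final memory blocks: [86,30,67,39,23] [208] [220] [237] [177] [155] [125].

7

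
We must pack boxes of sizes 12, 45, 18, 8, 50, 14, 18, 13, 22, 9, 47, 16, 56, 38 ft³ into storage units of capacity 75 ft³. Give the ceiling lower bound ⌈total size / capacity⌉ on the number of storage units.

5

Total size = 12 + 45 + 18 + 8 + 50 + 14 + 18 + 13 + 22 + 9 + 47 + 16 + 56 + 38 = 366 ft³.
⌈366 / 75⌉ = 5.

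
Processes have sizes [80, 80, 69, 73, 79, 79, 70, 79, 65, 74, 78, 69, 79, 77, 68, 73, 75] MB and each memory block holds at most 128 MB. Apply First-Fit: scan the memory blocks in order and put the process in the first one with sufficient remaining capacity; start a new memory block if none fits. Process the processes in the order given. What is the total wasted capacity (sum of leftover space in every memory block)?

909

80 MB → memory block 1 (remaining 48 MB)
80 MB → memory block 2 (remaining 48 MB)
69 MB → memory block 3 (remaining 59 MB)
73 MB → memory block 4 (remaining 55 MB)
79 MB → memory block 5 (remaining 49 MB)
79 MB → memory block 6 (remaining 49 MB)
70 MB → memory block 7 (remaining 58 MB)
79 MB → memory block 8 (remaining 49 MB)
65 MB → memory block 9 (remaining 63 MB)
74 MB → memory block 10 (remaining 54 MB)
78 MB → memory block 11 (remaining 50 MB)
69 MB → memory block 12 (remaining 59 MB)
79 MB → memory block 13 (remaining 49 MB)
77 MB → memory block 14 (remaining 51 MB)
68 MB → memory block 15 (remaining 60 MB)
73 MB → memory block 16 (remaining 55 MB)
75 MB → memory block 17 (remaining 53 MB)
17 memory blocks × 128 MB = 2176 MB; used 1267 MB; unused 909 MB.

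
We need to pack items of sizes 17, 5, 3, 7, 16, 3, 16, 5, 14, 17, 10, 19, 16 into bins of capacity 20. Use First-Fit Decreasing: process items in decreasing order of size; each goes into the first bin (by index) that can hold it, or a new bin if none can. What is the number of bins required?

Sorted descending: 19, 17, 17, 16, 16, 16, 14, 10, 7, 5, 5, 3, 3.
bin 1: place 19, 1 left
bin 2: place 17, 3 left
bin 3: place 17, 3 left
bin 4: place 16, 4 left
bin 5: place 16, 4 left
bin 6: place 16, 4 left
bin 7: place 14, 6 left
bin 8: place 10, 10 left
bin 8: place 7, 3 left
bin 7: place 5, 1 left
bin 9: place 5, 15 left
bin 2: place 3, 0 left
bin 3: place 3, 0 left

9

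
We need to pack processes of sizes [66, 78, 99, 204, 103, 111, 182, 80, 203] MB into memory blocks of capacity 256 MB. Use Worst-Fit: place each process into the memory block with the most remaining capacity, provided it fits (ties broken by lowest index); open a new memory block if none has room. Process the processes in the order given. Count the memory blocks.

6

Put 66 MB in memory block 1; 190 MB remain.
Put 78 MB in memory block 1; 112 MB remain.
Put 99 MB in memory block 1; 13 MB remain.
Put 204 MB in memory block 2; 52 MB remain.
Put 103 MB in memory block 3; 153 MB remain.
Put 111 MB in memory block 3; 42 MB remain.
Put 182 MB in memory block 4; 74 MB remain.
Put 80 MB in memory block 5; 176 MB remain.
Put 203 MB in memory block 6; 53 MB remain.
Final memory blocks: [66,78,99] [204] [103,111] [182] [80] [203].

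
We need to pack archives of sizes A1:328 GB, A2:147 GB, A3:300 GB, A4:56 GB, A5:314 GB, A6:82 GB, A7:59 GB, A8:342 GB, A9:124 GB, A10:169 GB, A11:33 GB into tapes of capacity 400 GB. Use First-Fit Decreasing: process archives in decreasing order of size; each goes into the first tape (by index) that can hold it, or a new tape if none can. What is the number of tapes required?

6 tapes

Sorted descending: 342, 328, 314, 300, 169, 147, 124, 82, 59, 56, 33.
342 GB → tape 1 (remaining 58 GB)
328 GB → tape 2 (remaining 72 GB)
314 GB → tape 3 (remaining 86 GB)
300 GB → tape 4 (remaining 100 GB)
169 GB → tape 5 (remaining 231 GB)
147 GB → tape 5 (remaining 84 GB)
124 GB → tape 6 (remaining 276 GB)
82 GB → tape 3 (remaining 4 GB)
59 GB → tape 2 (remaining 13 GB)
56 GB → tape 1 (remaining 2 GB)
33 GB → tape 4 (remaining 67 GB)
Final tapes: [342,56] [328,59] [314,82] [300,33] [169,147] [124].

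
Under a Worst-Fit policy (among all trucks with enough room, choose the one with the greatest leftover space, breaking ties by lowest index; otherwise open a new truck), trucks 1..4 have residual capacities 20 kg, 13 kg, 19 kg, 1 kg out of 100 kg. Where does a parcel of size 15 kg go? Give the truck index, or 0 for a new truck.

1

Trucks with room: truck 1 (20 kg), truck 3 (19 kg).
Most room is truck 1 with 20 kg free.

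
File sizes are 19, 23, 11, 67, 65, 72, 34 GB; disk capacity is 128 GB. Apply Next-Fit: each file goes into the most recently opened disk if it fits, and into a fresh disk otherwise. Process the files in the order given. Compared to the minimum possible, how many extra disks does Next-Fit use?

Next-Fit: [19,23,11,67] [65] [72,34] → 3 disks.
Total size 291 GB; any packing needs at least ⌈291/128⌉ = 3 disks.
So 3 is already optimal.

0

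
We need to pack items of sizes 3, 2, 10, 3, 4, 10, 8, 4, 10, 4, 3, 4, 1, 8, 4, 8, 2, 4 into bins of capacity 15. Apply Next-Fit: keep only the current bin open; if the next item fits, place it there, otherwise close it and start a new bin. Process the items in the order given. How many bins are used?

8 bins

3 → bin 1 (remaining 12)
2 → bin 1 (remaining 10)
10 → bin 1 (remaining 0)
3 → bin 2 (remaining 12)
4 → bin 2 (remaining 8)
10 → bin 3 (remaining 5)
8 → bin 4 (remaining 7)
4 → bin 4 (remaining 3)
10 → bin 5 (remaining 5)
4 → bin 5 (remaining 1)
3 → bin 6 (remaining 12)
4 → bin 6 (remaining 8)
1 → bin 6 (remaining 7)
8 → bin 7 (remaining 7)
4 → bin 7 (remaining 3)
8 → bin 8 (remaining 7)
2 → bin 8 (remaining 5)
4 → bin 8 (remaining 1)
Final bins: [3,2,10] [3,4] [10] [8,4] [10,4] [3,4,1] [8,4] [8,2,4].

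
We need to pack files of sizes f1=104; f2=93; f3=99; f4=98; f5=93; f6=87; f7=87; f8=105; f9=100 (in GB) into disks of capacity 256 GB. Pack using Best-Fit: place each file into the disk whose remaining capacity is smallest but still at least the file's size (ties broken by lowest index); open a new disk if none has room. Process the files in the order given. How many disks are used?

5

Put f1 (104 GB) in disk 1; 152 GB remain.
Put f2 (93 GB) in disk 1; 59 GB remain.
Put f3 (99 GB) in disk 2; 157 GB remain.
Put f4 (98 GB) in disk 2; 59 GB remain.
Put f5 (93 GB) in disk 3; 163 GB remain.
Put f6 (87 GB) in disk 3; 76 GB remain.
Put f7 (87 GB) in disk 4; 169 GB remain.
Put f8 (105 GB) in disk 4; 64 GB remain.
Put f9 (100 GB) in disk 5; 156 GB remain.
Final disks: [104,93] [99,98] [93,87] [87,105] [100].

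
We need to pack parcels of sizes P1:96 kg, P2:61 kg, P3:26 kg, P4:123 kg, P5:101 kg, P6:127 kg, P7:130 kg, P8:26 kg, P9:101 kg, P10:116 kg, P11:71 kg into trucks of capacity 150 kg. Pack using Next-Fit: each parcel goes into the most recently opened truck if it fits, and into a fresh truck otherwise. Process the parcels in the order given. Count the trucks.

P1 (96 kg) → truck 1 (remaining 54 kg)
P2 (61 kg) → truck 2 (remaining 89 kg)
P3 (26 kg) → truck 2 (remaining 63 kg)
P4 (123 kg) → truck 3 (remaining 27 kg)
P5 (101 kg) → truck 4 (remaining 49 kg)
P6 (127 kg) → truck 5 (remaining 23 kg)
P7 (130 kg) → truck 6 (remaining 20 kg)
P8 (26 kg) → truck 7 (remaining 124 kg)
P9 (101 kg) → truck 7 (remaining 23 kg)
P10 (116 kg) → truck 8 (remaining 34 kg)
P11 (71 kg) → truck 9 (remaining 79 kg)
Final trucks: [96] [61,26] [123] [101] [127] [130] [26,101] [116] [71].

9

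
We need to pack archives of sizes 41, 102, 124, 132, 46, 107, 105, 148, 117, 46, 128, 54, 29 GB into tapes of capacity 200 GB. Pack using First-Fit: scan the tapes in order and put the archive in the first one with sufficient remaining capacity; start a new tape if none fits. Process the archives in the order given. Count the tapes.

41 GB → tape 1 (remaining 159 GB)
102 GB → tape 1 (remaining 57 GB)
124 GB → tape 2 (remaining 76 GB)
132 GB → tape 3 (remaining 68 GB)
46 GB → tape 1 (remaining 11 GB)
107 GB → tape 4 (remaining 93 GB)
105 GB → tape 5 (remaining 95 GB)
148 GB → tape 6 (remaining 52 GB)
117 GB → tape 7 (remaining 83 GB)
46 GB → tape 2 (remaining 30 GB)
128 GB → tape 8 (remaining 72 GB)
54 GB → tape 3 (remaining 14 GB)
29 GB → tape 2 (remaining 1 GB)
Final tapes: [41,102,46] [124,46,29] [132,54] [107] [105] [148] [117] [128].

8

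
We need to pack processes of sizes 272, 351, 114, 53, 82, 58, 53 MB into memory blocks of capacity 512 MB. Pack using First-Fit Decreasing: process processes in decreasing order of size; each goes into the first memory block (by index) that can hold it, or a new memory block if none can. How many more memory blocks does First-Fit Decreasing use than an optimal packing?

First-Fit Decreasing: [351,114] [272,82,58,53] [53] → 3 memory blocks.
Total size 983 MB; any packing needs at least ⌈983/512⌉ = 2 memory blocks.
An optimal packing achieves that bound: [351,82,58] [272,114,53,53] → 2 memory blocks.
Excess: 3 − 2 = 1.

1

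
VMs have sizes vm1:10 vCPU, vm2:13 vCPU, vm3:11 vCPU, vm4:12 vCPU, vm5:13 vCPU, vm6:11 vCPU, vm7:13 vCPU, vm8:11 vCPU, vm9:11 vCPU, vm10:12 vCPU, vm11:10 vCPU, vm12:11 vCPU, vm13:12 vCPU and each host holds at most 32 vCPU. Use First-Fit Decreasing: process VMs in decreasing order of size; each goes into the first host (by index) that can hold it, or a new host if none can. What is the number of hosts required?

Sorted descending: 13, 13, 13, 12, 12, 12, 11, 11, 11, 11, 11, 10, 10.
Put 13 vCPU in host 1; 19 vCPU remain.
Put 13 vCPU in host 1; 6 vCPU remain.
Put 13 vCPU in host 2; 19 vCPU remain.
Put 12 vCPU in host 2; 7 vCPU remain.
Put 12 vCPU in host 3; 20 vCPU remain.
Put 12 vCPU in host 3; 8 vCPU remain.
Put 11 vCPU in host 4; 21 vCPU remain.
Put 11 vCPU in host 4; 10 vCPU remain.
Put 11 vCPU in host 5; 21 vCPU remain.
Put 11 vCPU in host 5; 10 vCPU remain.
Put 11 vCPU in host 6; 21 vCPU remain.
Put 10 vCPU in host 4; 0 vCPU remain.
Put 10 vCPU in host 5; 0 vCPU remain.
Final hosts: [13,13] [13,12] [12,12] [11,11,10] [11,11,10] [11].

6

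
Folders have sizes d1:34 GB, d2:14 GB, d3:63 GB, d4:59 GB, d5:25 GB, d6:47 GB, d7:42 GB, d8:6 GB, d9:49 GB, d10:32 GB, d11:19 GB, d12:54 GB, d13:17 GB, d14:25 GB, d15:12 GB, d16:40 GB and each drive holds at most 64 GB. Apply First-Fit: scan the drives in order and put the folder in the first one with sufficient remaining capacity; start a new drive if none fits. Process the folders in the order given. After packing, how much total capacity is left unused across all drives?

drive 1: place d1 (34 GB), 30 GB left
drive 1: place d2 (14 GB), 16 GB left
drive 2: place d3 (63 GB), 1 GB left
drive 3: place d4 (59 GB), 5 GB left
drive 4: place d5 (25 GB), 39 GB left
drive 5: place d6 (47 GB), 17 GB left
drive 6: place d7 (42 GB), 22 GB left
drive 1: place d8 (6 GB), 10 GB left
drive 7: place d9 (49 GB), 15 GB left
drive 4: place d10 (32 GB), 7 GB left
drive 6: place d11 (19 GB), 3 GB left
drive 8: place d12 (54 GB), 10 GB left
drive 5: place d13 (17 GB), 0 GB left
drive 9: place d14 (25 GB), 39 GB left
drive 7: place d15 (12 GB), 3 GB left
drive 10: place d16 (40 GB), 24 GB left
10 drives × 64 GB = 640 GB; used 538 GB; unused 102 GB.

102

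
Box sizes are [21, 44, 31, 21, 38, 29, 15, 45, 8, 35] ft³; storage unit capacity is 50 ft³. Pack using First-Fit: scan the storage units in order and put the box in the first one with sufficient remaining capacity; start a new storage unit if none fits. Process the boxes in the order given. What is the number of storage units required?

7

storage unit 1: place 21 ft³, 29 ft³ left
storage unit 2: place 44 ft³, 6 ft³ left
storage unit 3: place 31 ft³, 19 ft³ left
storage unit 1: place 21 ft³, 8 ft³ left
storage unit 4: place 38 ft³, 12 ft³ left
storage unit 5: place 29 ft³, 21 ft³ left
storage unit 3: place 15 ft³, 4 ft³ left
storage unit 6: place 45 ft³, 5 ft³ left
storage unit 1: place 8 ft³, 0 ft³ left
storage unit 7: place 35 ft³, 15 ft³ left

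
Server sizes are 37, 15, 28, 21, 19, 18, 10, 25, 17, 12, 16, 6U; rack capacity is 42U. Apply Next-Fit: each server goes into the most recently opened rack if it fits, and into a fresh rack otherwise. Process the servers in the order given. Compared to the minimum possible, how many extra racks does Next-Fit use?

Next-Fit: [37] [15] [28] [21,19] [18,10] [25,17] [12,16,6] → 7 racks.
Total size 224U; any packing needs at least ⌈224/42⌉ = 6 racks.
An optimal packing achieves that bound: [37] [28,12] [25,17] [21,19] [18,16,6] [15,10] → 6 racks.
Excess: 7 − 6 = 1.

1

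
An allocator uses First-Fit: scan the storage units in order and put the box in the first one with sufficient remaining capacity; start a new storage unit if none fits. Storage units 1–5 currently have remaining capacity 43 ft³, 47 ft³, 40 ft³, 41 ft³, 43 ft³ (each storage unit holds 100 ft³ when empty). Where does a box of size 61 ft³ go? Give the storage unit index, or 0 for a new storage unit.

0

No storage unit has ≥ 61 ft³ free, so a new storage unit is opened.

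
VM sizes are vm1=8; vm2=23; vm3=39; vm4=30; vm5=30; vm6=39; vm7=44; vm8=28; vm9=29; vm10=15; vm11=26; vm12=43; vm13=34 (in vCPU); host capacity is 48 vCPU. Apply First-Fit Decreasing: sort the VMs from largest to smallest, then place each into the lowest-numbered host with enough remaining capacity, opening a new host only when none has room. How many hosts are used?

Sorted descending: 44, 43, 39, 39, 34, 30, 30, 29, 28, 26, 23, 15, 8.
44 vCPU → host 1 (remaining 4 vCPU)
43 vCPU → host 2 (remaining 5 vCPU)
39 vCPU → host 3 (remaining 9 vCPU)
39 vCPU → host 4 (remaining 9 vCPU)
34 vCPU → host 5 (remaining 14 vCPU)
30 vCPU → host 6 (remaining 18 vCPU)
30 vCPU → host 7 (remaining 18 vCPU)
29 vCPU → host 8 (remaining 19 vCPU)
28 vCPU → host 9 (remaining 20 vCPU)
26 vCPU → host 10 (remaining 22 vCPU)
23 vCPU → host 11 (remaining 25 vCPU)
15 vCPU → host 6 (remaining 3 vCPU)
8 vCPU → host 3 (remaining 1 vCPU)
Final hosts: [44] [43] [39,8] [39] [34] [30,15] [30] [29] [28] [26] [23].

11 hosts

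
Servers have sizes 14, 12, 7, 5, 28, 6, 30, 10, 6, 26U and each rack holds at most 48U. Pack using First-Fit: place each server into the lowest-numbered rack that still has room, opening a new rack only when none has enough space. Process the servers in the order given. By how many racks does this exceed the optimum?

1

First-Fit: [14,12,7,5,6] [28,10,6] [30] [26] → 4 racks.
Total size 144U; any packing needs at least ⌈144/48⌉ = 3 racks.
An optimal packing achieves that bound: [30,12,6] [28,14,6] [26,10,7,5] → 3 racks.
Excess: 4 − 3 = 1.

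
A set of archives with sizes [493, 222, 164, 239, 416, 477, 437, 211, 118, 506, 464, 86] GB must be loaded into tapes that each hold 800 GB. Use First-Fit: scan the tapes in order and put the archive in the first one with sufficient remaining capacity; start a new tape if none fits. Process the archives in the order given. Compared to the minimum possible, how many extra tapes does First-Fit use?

1

First-Fit: [493,222] [164,239,211,118] [416,86] [477] [437] [506] [464] → 7 tapes.
6 archives exceed 400 GB (half the capacity), and no two of those can share a tape, so at least 6 tapes are needed.
An optimal packing achieves that bound: [506,239] [493,222] [477,211,86] [464,164,118] [437] [416] → 6 tapes.
Excess: 7 − 6 = 1.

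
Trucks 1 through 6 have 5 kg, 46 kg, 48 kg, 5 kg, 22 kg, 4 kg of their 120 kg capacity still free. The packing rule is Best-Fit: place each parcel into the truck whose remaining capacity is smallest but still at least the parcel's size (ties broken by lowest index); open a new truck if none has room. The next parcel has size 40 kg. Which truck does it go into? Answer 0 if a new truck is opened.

2

Trucks with room: truck 2 (46 kg), truck 3 (48 kg).
Tightest fit is truck 2 with 46 kg free.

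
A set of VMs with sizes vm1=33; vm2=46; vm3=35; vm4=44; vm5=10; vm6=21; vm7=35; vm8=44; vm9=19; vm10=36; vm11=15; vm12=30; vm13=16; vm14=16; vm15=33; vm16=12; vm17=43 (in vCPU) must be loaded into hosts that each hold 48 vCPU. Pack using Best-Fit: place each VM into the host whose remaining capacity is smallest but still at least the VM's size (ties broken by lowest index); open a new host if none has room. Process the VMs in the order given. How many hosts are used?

host 1: place vm1 (33 vCPU), 15 vCPU left
host 2: place vm2 (46 vCPU), 2 vCPU left
host 3: place vm3 (35 vCPU), 13 vCPU left
host 4: place vm4 (44 vCPU), 4 vCPU left
host 3: place vm5 (10 vCPU), 3 vCPU left
host 5: place vm6 (21 vCPU), 27 vCPU left
host 6: place vm7 (35 vCPU), 13 vCPU left
host 7: place vm8 (44 vCPU), 4 vCPU left
host 5: place vm9 (19 vCPU), 8 vCPU left
host 8: place vm10 (36 vCPU), 12 vCPU left
host 1: place vm11 (15 vCPU), 0 vCPU left
host 9: place vm12 (30 vCPU), 18 vCPU left
host 9: place vm13 (16 vCPU), 2 vCPU left
host 10: place vm14 (16 vCPU), 32 vCPU left
host 11: place vm15 (33 vCPU), 15 vCPU left
host 8: place vm16 (12 vCPU), 0 vCPU left
host 12: place vm17 (43 vCPU), 5 vCPU left

12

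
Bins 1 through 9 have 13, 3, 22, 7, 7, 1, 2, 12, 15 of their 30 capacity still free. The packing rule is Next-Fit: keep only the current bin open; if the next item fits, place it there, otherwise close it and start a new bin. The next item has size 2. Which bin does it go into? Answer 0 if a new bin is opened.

Next-Fit only looks at bin 9, which has 15 free.
2 fits there.

9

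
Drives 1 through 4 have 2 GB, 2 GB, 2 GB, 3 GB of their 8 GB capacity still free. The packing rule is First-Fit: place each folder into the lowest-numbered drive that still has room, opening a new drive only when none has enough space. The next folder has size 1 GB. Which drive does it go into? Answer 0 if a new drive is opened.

Drives with room: drive 1 (2 GB), drive 2 (2 GB), drive 3 (2 GB), drive 4 (3 GB).
The first with room is drive 1.

1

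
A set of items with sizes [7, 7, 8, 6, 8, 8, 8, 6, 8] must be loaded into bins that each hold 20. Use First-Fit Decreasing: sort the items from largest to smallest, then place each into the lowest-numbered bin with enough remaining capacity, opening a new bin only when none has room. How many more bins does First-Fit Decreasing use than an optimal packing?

First-Fit Decreasing: [8,8] [8,8] [8,7] [7,6,6] → 4 bins.
Total size 66; any packing needs at least ⌈66/20⌉ = 4 bins.
So 4 is already optimal.

0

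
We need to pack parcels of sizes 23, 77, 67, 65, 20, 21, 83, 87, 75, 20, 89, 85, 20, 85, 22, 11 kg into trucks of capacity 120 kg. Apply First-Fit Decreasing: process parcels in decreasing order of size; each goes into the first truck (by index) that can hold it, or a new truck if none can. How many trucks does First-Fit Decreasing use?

9 trucks

Sorted descending: 89, 87, 85, 85, 83, 77, 75, 67, 65, 23, 22, 21, 20, 20, 20, 11.
Put 89 kg in truck 1; 31 kg remain.
Put 87 kg in truck 2; 33 kg remain.
Put 85 kg in truck 3; 35 kg remain.
Put 85 kg in truck 4; 35 kg remain.
Put 83 kg in truck 5; 37 kg remain.
Put 77 kg in truck 6; 43 kg remain.
Put 75 kg in truck 7; 45 kg remain.
Put 67 kg in truck 8; 53 kg remain.
Put 65 kg in truck 9; 55 kg remain.
Put 23 kg in truck 1; 8 kg remain.
Put 22 kg in truck 2; 11 kg remain.
Put 21 kg in truck 3; 14 kg remain.
Put 20 kg in truck 4; 15 kg remain.
Put 20 kg in truck 5; 17 kg remain.
Put 20 kg in truck 6; 23 kg remain.
Put 11 kg in truck 2; 0 kg remain.
Final trucks: [89,23] [87,22,11] [85,21] [85,20] [83,20] [77,20] [75] [67] [65].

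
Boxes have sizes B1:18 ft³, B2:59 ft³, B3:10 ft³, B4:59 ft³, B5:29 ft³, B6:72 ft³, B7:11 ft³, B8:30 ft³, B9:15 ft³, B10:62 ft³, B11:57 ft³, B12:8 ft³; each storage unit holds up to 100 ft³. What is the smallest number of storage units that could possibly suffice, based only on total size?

Total size = 18 + 59 + 10 + 59 + 29 + 72 + 11 + 30 + 15 + 62 + 57 + 8 = 430 ft³.
⌈430 / 100⌉ = 5.

5 storage units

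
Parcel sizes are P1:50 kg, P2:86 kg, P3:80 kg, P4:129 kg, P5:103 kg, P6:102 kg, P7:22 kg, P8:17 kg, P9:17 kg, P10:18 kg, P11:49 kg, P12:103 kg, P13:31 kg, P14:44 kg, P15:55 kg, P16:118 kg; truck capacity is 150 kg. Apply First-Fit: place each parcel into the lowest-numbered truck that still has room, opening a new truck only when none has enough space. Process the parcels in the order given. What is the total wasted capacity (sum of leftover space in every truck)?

P1 (50 kg) → truck 1 (remaining 100 kg)
P2 (86 kg) → truck 1 (remaining 14 kg)
P3 (80 kg) → truck 2 (remaining 70 kg)
P4 (129 kg) → truck 3 (remaining 21 kg)
P5 (103 kg) → truck 4 (remaining 47 kg)
P6 (102 kg) → truck 5 (remaining 48 kg)
P7 (22 kg) → truck 2 (remaining 48 kg)
P8 (17 kg) → truck 2 (remaining 31 kg)
P9 (17 kg) → truck 2 (remaining 14 kg)
P10 (18 kg) → truck 3 (remaining 3 kg)
P11 (49 kg) → truck 6 (remaining 101 kg)
P12 (103 kg) → truck 7 (remaining 47 kg)
P13 (31 kg) → truck 4 (remaining 16 kg)
P14 (44 kg) → truck 5 (remaining 4 kg)
P15 (55 kg) → truck 6 (remaining 46 kg)
P16 (118 kg) → truck 8 (remaining 32 kg)
8 trucks × 150 kg = 1200 kg; used 1024 kg; unused 176 kg.

176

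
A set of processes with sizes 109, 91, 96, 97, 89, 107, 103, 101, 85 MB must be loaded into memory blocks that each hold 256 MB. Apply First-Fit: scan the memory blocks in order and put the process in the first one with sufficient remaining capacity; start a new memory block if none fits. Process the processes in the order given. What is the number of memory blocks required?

Put 109 MB in memory block 1; 147 MB remain.
Put 91 MB in memory block 1; 56 MB remain.
Put 96 MB in memory block 2; 160 MB remain.
Put 97 MB in memory block 2; 63 MB remain.
Put 89 MB in memory block 3; 167 MB remain.
Put 107 MB in memory block 3; 60 MB remain.
Put 103 MB in memory block 4; 153 MB remain.
Put 101 MB in memory block 4; 52 MB remain.
Put 85 MB in memory block 5; 171 MB remain.

5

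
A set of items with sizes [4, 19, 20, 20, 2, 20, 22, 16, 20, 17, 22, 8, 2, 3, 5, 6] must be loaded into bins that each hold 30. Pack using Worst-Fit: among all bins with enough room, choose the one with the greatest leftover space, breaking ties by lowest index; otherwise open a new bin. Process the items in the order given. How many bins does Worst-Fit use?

9 bins

4 → bin 1 (remaining 26)
19 → bin 1 (remaining 7)
20 → bin 2 (remaining 10)
20 → bin 3 (remaining 10)
2 → bin 2 (remaining 8)
20 → bin 4 (remaining 10)
22 → bin 5 (remaining 8)
16 → bin 6 (remaining 14)
20 → bin 7 (remaining 10)
17 → bin 8 (remaining 13)
22 → bin 9 (remaining 8)
8 → bin 6 (remaining 6)
2 → bin 8 (remaining 11)
3 → bin 8 (remaining 8)
5 → bin 3 (remaining 5)
6 → bin 4 (remaining 4)
Final bins: [4,19] [20,2] [20,5] [20,6] [22] [16,8] [20] [17,2,3] [22].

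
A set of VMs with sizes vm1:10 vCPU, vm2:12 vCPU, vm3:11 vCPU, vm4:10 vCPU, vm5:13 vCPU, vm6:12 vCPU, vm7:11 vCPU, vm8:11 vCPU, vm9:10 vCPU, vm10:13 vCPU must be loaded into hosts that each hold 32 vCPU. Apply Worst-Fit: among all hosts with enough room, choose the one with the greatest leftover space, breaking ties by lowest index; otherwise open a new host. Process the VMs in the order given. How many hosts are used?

5 hosts

host 1: place vm1 (10 vCPU), 22 vCPU left
host 1: place vm2 (12 vCPU), 10 vCPU left
host 2: place vm3 (11 vCPU), 21 vCPU left
host 2: place vm4 (10 vCPU), 11 vCPU left
host 3: place vm5 (13 vCPU), 19 vCPU left
host 3: place vm6 (12 vCPU), 7 vCPU left
host 2: place vm7 (11 vCPU), 0 vCPU left
host 4: place vm8 (11 vCPU), 21 vCPU left
host 4: place vm9 (10 vCPU), 11 vCPU left
host 5: place vm10 (13 vCPU), 19 vCPU left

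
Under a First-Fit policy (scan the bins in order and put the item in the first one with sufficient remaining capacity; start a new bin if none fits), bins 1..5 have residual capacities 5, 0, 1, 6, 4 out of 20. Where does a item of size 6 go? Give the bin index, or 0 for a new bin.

Bins with room: bin 4 (6).
The first with room is bin 4.

4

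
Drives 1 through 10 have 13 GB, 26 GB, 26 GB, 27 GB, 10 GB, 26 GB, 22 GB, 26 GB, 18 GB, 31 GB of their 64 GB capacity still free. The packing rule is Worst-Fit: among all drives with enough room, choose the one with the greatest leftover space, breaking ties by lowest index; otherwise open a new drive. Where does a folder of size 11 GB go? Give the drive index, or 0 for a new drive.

Drives with room: drive 1 (13 GB), drive 2 (26 GB), drive 3 (26 GB), drive 4 (27 GB), drive 6 (26 GB), drive 7 (22 GB), drive 8 (26 GB), drive 9 (18 GB), drive 10 (31 GB).
Most room is drive 10 with 31 GB free.

10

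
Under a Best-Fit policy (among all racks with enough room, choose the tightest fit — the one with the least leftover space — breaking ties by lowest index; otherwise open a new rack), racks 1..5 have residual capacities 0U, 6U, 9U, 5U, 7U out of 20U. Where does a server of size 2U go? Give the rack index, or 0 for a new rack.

Racks with room: rack 2 (6U), rack 3 (9U), rack 4 (5U), rack 5 (7U).
Tightest fit is rack 4 with 5U free.

4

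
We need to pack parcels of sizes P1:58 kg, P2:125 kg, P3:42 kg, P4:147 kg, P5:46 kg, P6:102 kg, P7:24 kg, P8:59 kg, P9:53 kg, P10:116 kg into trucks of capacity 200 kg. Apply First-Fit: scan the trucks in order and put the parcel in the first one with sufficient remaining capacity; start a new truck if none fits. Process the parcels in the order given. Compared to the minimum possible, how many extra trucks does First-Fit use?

1

First-Fit: [58,125] [42,147] [46,102,24] [59,53] [116] → 5 trucks.
Total size 772 kg; any packing needs at least ⌈772/200⌉ = 4 trucks.
An optimal packing achieves that bound: [147,53] [125,59] [116,58,24] [102,46,42] → 4 trucks.
Excess: 5 − 4 = 1.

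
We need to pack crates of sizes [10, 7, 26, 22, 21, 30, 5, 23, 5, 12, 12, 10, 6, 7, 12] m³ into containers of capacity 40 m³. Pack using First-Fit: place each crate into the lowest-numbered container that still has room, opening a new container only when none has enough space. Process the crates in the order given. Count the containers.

6

Put 10 m³ in container 1; 30 m³ remain.
Put 7 m³ in container 1; 23 m³ remain.
Put 26 m³ in container 2; 14 m³ remain.
Put 22 m³ in container 1; 1 m³ remain.
Put 21 m³ in container 3; 19 m³ remain.
Put 30 m³ in container 4; 10 m³ remain.
Put 5 m³ in container 2; 9 m³ remain.
Put 23 m³ in container 5; 17 m³ remain.
Put 5 m³ in container 2; 4 m³ remain.
Put 12 m³ in container 3; 7 m³ remain.
Put 12 m³ in container 5; 5 m³ remain.
Put 10 m³ in container 4; 0 m³ remain.
Put 6 m³ in container 3; 1 m³ remain.
Put 7 m³ in container 6; 33 m³ remain.
Put 12 m³ in container 6; 21 m³ remain.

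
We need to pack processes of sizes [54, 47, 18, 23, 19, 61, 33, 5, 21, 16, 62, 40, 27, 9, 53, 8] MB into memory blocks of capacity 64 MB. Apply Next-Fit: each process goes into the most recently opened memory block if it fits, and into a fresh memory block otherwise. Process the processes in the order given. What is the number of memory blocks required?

54 MB → memory block 1 (remaining 10 MB)
47 MB → memory block 2 (remaining 17 MB)
18 MB → memory block 3 (remaining 46 MB)
23 MB → memory block 3 (remaining 23 MB)
19 MB → memory block 3 (remaining 4 MB)
61 MB → memory block 4 (remaining 3 MB)
33 MB → memory block 5 (remaining 31 MB)
5 MB → memory block 5 (remaining 26 MB)
21 MB → memory block 5 (remaining 5 MB)
16 MB → memory block 6 (remaining 48 MB)
62 MB → memory block 7 (remaining 2 MB)
40 MB → memory block 8 (remaining 24 MB)
27 MB → memory block 9 (remaining 37 MB)
9 MB → memory block 9 (remaining 28 MB)
53 MB → memory block 10 (remaining 11 MB)
8 MB → memory block 10 (remaining 3 MB)
Final memory blocks: [54] [47] [18,23,19] [61] [33,5,21] [16] [62] [40] [27,9] [53,8].

10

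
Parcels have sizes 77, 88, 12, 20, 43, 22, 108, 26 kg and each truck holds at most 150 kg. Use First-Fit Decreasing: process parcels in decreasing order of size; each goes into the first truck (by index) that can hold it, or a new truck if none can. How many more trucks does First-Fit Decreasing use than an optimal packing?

First-Fit Decreasing: [108,26,12] [88,43] [77,22,20] → 3 trucks.
Total size 396 kg; any packing needs at least ⌈396/150⌉ = 3 trucks.
So 3 is already optimal.

0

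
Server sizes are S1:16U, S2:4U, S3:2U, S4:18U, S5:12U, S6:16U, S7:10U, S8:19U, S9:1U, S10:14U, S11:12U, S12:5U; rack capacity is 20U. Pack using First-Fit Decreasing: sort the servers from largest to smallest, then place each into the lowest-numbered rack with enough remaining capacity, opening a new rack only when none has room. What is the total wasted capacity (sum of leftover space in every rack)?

31

Sorted descending: 19, 18, 16, 16, 14, 12, 12, 10, 5, 4, 2, 1.
19U → rack 1 (remaining 1U)
18U → rack 2 (remaining 2U)
16U → rack 3 (remaining 4U)
16U → rack 4 (remaining 4U)
14U → rack 5 (remaining 6U)
12U → rack 6 (remaining 8U)
12U → rack 7 (remaining 8U)
10U → rack 8 (remaining 10U)
5U → rack 5 (remaining 1U)
4U → rack 3 (remaining 0U)
2U → rack 2 (remaining 0U)
1U → rack 1 (remaining 0U)
8 racks × 20U = 160U; used 129U; unused 31U.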